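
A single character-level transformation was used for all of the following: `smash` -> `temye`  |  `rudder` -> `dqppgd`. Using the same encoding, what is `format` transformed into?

fmydar

The output letters match the input read backwards, each shifted +12: smash reversed is hsams. Two steps: reverse the string, then apply a Caesar shift of +12.
For format: reverse → tamrof; then shift: t+12=f, a+12=m, m+12=y, r+12=d, o+12=a, f+12=r.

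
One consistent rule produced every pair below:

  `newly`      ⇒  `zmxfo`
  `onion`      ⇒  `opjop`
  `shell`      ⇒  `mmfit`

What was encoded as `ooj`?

The output letters match the input read backwards, each shifted +1: newly reversed is ylwen. Read the word backwards and shift each letter +1.
Reversing it on ooj: shift back: o−1=n, o−1=n, j−1=i → nni; then reverse → inn.

inn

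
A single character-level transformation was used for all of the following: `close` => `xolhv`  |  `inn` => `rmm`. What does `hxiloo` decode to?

Each letter is replaced by its mirror in the alphabet: a↔z, b↔y, c↔x, and so on (the Atbash cipher).
Undoing it on hxiloo: h↔s, x↔c, i↔r, l↔o, o↔l, o↔l.

scroll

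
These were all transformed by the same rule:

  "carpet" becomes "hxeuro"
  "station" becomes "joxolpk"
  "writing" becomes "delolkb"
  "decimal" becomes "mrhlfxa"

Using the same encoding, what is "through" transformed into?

c(2)→h(7) and a(0)→x(23) fit y≡5x+23 (mod 26); the inverse of 5 mod 26 is 21. This is an affine cipher: with a=0,…,z=25, each position x becomes (5x+23) mod 26.
Applying it to through: t(19)→5·19+23≡14=o; h(7)→5·7+23≡6=g; r(17)→5·17+23≡4=e; o(14)→5·14+23≡15=p; u(20)→5·20+23≡19=t; g(6)→5·6+23≡1=b; h(7)→5·7+23≡6=g (all mod 26).

ogeptbg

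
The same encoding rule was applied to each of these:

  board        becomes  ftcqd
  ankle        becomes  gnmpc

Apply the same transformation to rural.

nctwt

The word is reversed, then every letter is shifted forward by 2.
For rural: reverse → larur; then shift: l+2=n, a+2=c, r+2=t, u+2=w, r+2=t.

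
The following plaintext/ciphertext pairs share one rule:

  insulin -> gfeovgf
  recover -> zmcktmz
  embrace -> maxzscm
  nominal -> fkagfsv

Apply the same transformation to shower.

i(8)→g(6) and n(13)→f(5) fit y≡5x+18 (mod 26); the inverse of 5 mod 26 is 21. Each letter's alphabet position (a=0..z=25) is mapped through 5·x+18 mod 26 — an affine cipher.
For shower: s(18)→5·18+18≡4=e; h(7)→5·7+18≡1=b; o(14)→5·14+18≡10=k; w(22)→5·22+18≡24=y; e(4)→5·4+18≡12=m; r(17)→5·17+18≡25=z (all mod 26).

ebkymz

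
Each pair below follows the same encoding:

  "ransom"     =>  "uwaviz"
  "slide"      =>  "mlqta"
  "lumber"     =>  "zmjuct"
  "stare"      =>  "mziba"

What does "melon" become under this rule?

The output letters match the input read backwards, each shifted +8: ransom reversed is mosnar. Two steps: reverse the string, then apply a Caesar shift of +8.
For melon: reverse → nolem; then shift: n+8=v, o+8=w, l+8=t, e+8=m, m+8=u.

vwtmu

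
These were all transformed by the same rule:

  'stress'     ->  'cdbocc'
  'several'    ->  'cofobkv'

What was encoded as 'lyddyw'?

This is a Caesar cipher with shift 10.
Undoing it on lyddyw: l−10=b, y−10=o, d−10=t, d−10=t, y−10=o, w−10=m.

bottom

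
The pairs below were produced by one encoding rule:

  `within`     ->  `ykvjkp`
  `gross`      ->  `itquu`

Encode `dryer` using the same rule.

Every letter moves 2 places later in the alphabet, wrapping around z→a.
Applying it to dryer: d+2=f, r+2=t, y+2=a, e+2=g, r+2=t.

ftagt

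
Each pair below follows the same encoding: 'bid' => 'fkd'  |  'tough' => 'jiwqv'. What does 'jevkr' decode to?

The output letters match the input read backwards, each shifted +2: bid reversed is dib. Read the word backwards and shift each letter +2.
Undoing it on jevkr: shift back: j−2=h, e−2=c, v−2=t, k−2=i, r−2=p → hctip; then reverse → pitch.

pitch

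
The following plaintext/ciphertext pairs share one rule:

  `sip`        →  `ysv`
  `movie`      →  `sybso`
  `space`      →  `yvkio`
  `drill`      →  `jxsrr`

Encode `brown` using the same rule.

The rule splits by letter class: vowels +10, consonants +6.
For brown: b(cons)+6=h, r(cons)+6=x, o(vowel)+10=y, w(cons)+6=c, n(cons)+6=t.

hxyct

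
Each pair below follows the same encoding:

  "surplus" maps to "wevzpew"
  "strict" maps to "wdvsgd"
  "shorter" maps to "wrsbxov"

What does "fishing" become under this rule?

jswrmxk

Shifts by position in surplus: pos 0: s→w (+4), pos 1: u→e (+10), pos 2: r→v (+4), pos 3: p→z (+10) — repeating every 2. It's a Vigenère-style cipher with numeric key [4,10]: position i shifts by key[i mod 2].
Applying it to fishing: f+4=j, i+10=s, s+4=w, h+10=r, i+4=m, n+10=x, g+4=k.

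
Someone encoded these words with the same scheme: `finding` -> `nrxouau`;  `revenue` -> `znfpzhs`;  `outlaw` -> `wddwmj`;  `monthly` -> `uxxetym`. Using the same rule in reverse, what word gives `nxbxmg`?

The shift increases by 1 at each position, starting from +8: 8, 9, 10, ….
Reversing it on nxbxmg: n−8=f, x−9=o, b−10=r, x−11=m, m−12=a, g−13=t.

format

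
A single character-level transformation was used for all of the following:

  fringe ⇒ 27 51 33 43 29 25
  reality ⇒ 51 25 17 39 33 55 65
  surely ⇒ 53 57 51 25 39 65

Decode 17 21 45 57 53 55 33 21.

f(#6)→27 and r(#18)→51: differences scale by 2, so n = 2·pos + 15. The formula is n = 2×(alphabet index, a=1) + 15.
Decoding 17 21 45 57 53 55 33 21: 17→(17−15)÷2=1=a, 21→(21−15)÷2=3=c, 45→(45−15)÷2=15=o, 57→(57−15)÷2=21=u, 53→(53−15)÷2=19=s, 55→(55−15)÷2=20=t, 33→(33−15)÷2=9=i, 21→(21−15)÷2=3=c.

acoustic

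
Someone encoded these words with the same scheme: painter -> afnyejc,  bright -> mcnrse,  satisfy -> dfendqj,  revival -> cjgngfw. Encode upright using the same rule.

The shift depends on letter class: consonant p→a is +11, but vowel a→f is +5. The rule splits by letter class: vowels +5, consonants +11.
For upright: u(vowel)+5=z, p(cons)+11=a, r(cons)+11=c, i(vowel)+5=n, g(cons)+11=r, h(cons)+11=s, t(cons)+11=e.

zacnrse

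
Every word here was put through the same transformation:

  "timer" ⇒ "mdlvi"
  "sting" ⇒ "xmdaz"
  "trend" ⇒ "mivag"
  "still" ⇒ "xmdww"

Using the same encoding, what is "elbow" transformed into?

vwcpf

t(19)→m(12) and i(8)→d(3) fit y≡15x+13 (mod 26); the inverse of 15 mod 26 is 7. This is an affine cipher: with a=0,…,z=25, each position x becomes (15x+13) mod 26.
On elbow: e(4)→15·4+13≡21=v; l(11)→15·11+13≡22=w; b(1)→15·1+13≡2=c; o(14)→15·14+13≡15=p; w(22)→15·22+13≡5=f (all mod 26).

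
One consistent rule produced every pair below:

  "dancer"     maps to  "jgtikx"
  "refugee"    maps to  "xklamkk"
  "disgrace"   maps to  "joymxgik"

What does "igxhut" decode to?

carbon

Compare letters: d→j is +6, a→g is +6, n→t is +6 — a constant shift. Every letter moves 6 places later in the alphabet, wrapping around z→a.
Reversing it on igxhut: i−6=c, g−6=a, x−6=r, h−6=b, u−6=o, t−6=n.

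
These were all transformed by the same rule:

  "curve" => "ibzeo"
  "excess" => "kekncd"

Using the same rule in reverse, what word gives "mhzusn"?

garlic

In curve: c→i is +6, u→b is +7, r→z is +8, v→e is +9 — the shift increases by 1 each position. The shift increases by 1 at each position, starting from +6: 6, 7, 8, ….
Reversing it on mhzusn: m−6=g, h−7=a, z−8=r, u−9=l, s−10=i, n−11=c.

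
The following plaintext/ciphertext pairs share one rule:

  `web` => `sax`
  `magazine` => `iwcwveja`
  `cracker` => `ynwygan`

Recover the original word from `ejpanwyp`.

interact

Compare letters: w→s is +22, e→a is +22, b→x is +22 — a constant shift. Every letter moves 22 places later in the alphabet, wrapping around z→a.
Reversing it on ejpanwyp: e−22=i, j−22=n, p−22=t, a−22=e, n−22=r, w−22=a, y−22=c, p−22=t.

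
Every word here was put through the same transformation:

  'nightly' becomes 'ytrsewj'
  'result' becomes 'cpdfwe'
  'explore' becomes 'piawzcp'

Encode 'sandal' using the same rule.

dlyolw

Compare letters: n→y is +11, i→t is +11, g→r is +11 — a constant shift. This is a Caesar cipher with shift 11.
Applying it to sandal: s+11=d, a+11=l, n+11=y, d+11=o, a+11=l, l+11=w.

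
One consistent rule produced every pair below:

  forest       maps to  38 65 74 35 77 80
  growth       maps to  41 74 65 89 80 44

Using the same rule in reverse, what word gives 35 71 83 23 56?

equal

f(#6)→38 and o(#15)→65: differences scale by 3, so n = 3·pos + 20. With a=1..z=26, the number is 3·pos + 20.
Reversing it on 35 71 83 23 56: 35→(35−20)÷3=5=e, 71→(71−20)÷3=17=q, 83→(83−20)÷3=21=u, 23→(23−20)÷3=1=a, 56→(56−20)÷3=12=l.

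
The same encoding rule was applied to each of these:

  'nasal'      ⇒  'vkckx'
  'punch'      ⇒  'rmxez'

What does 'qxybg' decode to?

wrong

The output letters match the input read backwards, each shifted +10: nasal reversed is lasan. Two steps: reverse the string, then apply a Caesar shift of +10.
Decoding qxybg: shift back: q−10=g, x−10=n, y−10=o, b−10=r, g−10=w → gnorw; then reverse → wrong.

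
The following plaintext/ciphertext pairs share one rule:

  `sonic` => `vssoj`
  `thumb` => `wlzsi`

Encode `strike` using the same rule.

vxworm

In sonic: s→v is +3, o→s is +4, n→s is +5, i→o is +6 — the shift increases by 1 each position. Each letter shifts forward by (position + 3), i.e. 3, 4, 5, … — the shift grows by one for each successive letter.
Applying it to strike: s+3=v, t+4=x, r+5=w, i+6=o, k+7=r, e+8=m.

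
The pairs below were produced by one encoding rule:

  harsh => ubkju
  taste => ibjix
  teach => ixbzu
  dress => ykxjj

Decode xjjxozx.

essence

Each letter's alphabet position (a=0..z=25) is mapped through 25·x+1 mod 26 — an affine cipher.
Reversing it on xjjxozx: x(23)→25·(23−1)≡4=e; j(9)→25·(9−1)≡18=s; j(9)→25·(9−1)≡18=s; x(23)→25·(23−1)≡4=e; o(14)→25·(14−1)≡13=n; z(25)→25·(25−1)≡2=c; x(23)→25·(23−1)≡4=e (all mod 26).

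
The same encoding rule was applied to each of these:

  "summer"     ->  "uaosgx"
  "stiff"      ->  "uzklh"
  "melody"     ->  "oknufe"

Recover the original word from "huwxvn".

A repeating key of period 2 is used — shifts +2, +6 over and over.
Undoing it on huwxvn: h−2=f, u−6=o, w−2=u, x−6=r, v−2=t, n−6=h.

fourth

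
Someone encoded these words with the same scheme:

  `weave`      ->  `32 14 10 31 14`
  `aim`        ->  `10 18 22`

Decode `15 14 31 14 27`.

fever

Each letter is replaced by its alphabet position (a=1..z=26) + 9.
Undoing it on 15 14 31 14 27: 15→(15−9)÷1=6=f, 14→(14−9)÷1=5=e, 31→(31−9)÷1=22=v, 14→(14−9)÷1=5=e, 27→(27−9)÷1=18=r.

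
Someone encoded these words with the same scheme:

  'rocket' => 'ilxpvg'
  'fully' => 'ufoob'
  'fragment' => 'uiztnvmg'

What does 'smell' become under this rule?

Each letter is replaced by its mirror in the alphabet: a↔z, b↔y, c↔x, and so on (the Atbash cipher).
For smell: s↔h, m↔n, e↔v, l↔o, l↔o.

hnvoo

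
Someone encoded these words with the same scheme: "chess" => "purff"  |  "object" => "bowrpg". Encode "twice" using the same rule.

This is a Caesar cipher with shift 13.
On twice: t+13=g, w+13=j, i+13=v, c+13=p, e+13=r.

gjvpr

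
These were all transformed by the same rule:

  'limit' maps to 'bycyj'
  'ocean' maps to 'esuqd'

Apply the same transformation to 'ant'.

qdj

Compare letters: l→b is +16, i→y is +16, m→c is +16 — a constant shift. It's a constant shift of +16 (ROT16).
For ant: a+16=q, n+16=d, t+16=j.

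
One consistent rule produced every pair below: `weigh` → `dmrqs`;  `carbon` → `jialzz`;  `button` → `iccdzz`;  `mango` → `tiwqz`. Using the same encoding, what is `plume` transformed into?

wtdwp

Letter i (0-indexed) is shifted by i+7, so successive shifts are 7, 8, 9, ….
Applying it to plume: p+7=w, l+8=t, u+9=d, m+10=w, e+11=p.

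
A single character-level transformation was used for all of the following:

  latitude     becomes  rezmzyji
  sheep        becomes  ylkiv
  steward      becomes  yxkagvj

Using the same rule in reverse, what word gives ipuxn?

Shifts by position in latitude: pos 0: l→r (+6), pos 1: a→e (+4), pos 2: t→z (+6), pos 3: i→m (+4) — repeating every 2. It's a Vigenère-style cipher with numeric key [6,4]: position i shifts by key[i mod 2].
Decoding ipuxn: i−6=c, p−4=l, u−6=o, x−4=t, n−6=h.

cloth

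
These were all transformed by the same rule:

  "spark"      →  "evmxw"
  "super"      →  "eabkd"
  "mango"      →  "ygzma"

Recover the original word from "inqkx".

Shifts by position in spark: pos 0: s→e (+12), pos 1: p→v (+6), pos 2: a→m (+12), pos 3: r→x (+6) — repeating every 2. The shifts repeat in a cycle of length 2: positions 0,1,… shift by +12, +6, then the pattern repeats.
Undoing it on inqkx: i−12=w, n−6=h, q−12=e, k−6=e, x−12=l.

wheel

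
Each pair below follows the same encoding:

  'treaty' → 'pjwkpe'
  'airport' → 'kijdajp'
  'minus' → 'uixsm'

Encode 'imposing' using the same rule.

t(19)→p(15) and r(17)→j(9) fit y≡3x+10 (mod 26); the inverse of 3 mod 26 is 9. Each letter's alphabet position (a=0..z=25) is mapped through 3·x+10 mod 26 — an affine cipher.
On imposing: i(8)→3·8+10≡8=i; m(12)→3·12+10≡20=u; p(15)→3·15+10≡3=d; o(14)→3·14+10≡0=a; s(18)→3·18+10≡12=m; i(8)→3·8+10≡8=i; n(13)→3·13+10≡23=x; g(6)→3·6+10≡2=c (all mod 26).

iudamixc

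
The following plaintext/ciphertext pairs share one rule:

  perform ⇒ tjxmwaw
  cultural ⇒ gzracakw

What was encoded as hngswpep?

dialogue

In perform: p→t is +4, e→j is +5, r→x is +6, f→m is +7 — the shift increases by 1 each position. The shift increases by 1 at each position, starting from +4: 4, 5, 6, ….
Decoding hngswpep: h−4=d, n−5=i, g−6=a, s−7=l, w−8=o, p−9=g, e−10=u, p−11=e.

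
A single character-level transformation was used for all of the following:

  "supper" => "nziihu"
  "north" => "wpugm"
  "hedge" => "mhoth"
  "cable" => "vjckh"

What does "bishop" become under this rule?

cfnmpi

This is an affine cipher: with a=0,…,z=25, each position x becomes (19x+9) mod 26.
For bishop: b(1)→19·1+9≡2=c; i(8)→19·8+9≡5=f; s(18)→19·18+9≡13=n; h(7)→19·7+9≡12=m; o(14)→19·14+9≡15=p; p(15)→19·15+9≡8=i (all mod 26).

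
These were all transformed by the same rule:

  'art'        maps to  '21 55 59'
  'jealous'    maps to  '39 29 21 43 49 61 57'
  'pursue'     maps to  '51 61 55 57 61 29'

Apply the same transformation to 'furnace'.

The formula is n = 2×(alphabet index, a=1) + 19.
On furnace: f=6→31, u=21→61, r=18→55, n=14→47, a=1→21, c=3→25, e=5→29.

31 61 55 47 21 25 29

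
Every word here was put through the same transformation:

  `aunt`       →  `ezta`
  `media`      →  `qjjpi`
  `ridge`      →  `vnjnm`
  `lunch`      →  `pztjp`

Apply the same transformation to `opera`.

sukyi

In aunt: a→e is +4, u→z is +5, n→t is +6, t→a is +7 — the shift increases by 1 each position. Each letter shifts forward by (position + 4), i.e. 4, 5, 6, … — the shift grows by one for each successive letter.
For opera: o+4=s, p+5=u, e+6=k, r+7=y, a+8=i.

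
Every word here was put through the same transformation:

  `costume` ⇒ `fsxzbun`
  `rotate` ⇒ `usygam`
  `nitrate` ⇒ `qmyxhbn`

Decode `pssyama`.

monster

In costume: c→f is +3, o→s is +4, s→x is +5, t→z is +6 — the shift increases by 1 each position. The shift increases by 1 at each position, starting from +3: 3, 4, 5, ….
Undoing it on pssyama: p−3=m, s−4=o, s−5=n, y−6=s, a−7=t, m−8=e, a−9=r.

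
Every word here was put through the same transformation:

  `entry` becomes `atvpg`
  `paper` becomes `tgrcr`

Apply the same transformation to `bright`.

vjiktd

The output letters match the input read backwards, each shifted +2: entry reversed is yrtne. Two steps: reverse the string, then apply a Caesar shift of +2.
On bright: reverse → thgirb; then shift: t+2=v, h+2=j, g+2=i, i+2=k, r+2=t, b+2=d.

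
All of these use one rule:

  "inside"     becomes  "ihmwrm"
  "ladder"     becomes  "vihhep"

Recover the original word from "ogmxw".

The output letters match the input read backwards, each shifted +4: inside reversed is edisni. Read the word backwards and shift each letter +4.
Undoing it on ogmxw: shift back: o−4=k, g−4=c, m−4=i, x−4=t, w−4=s → kcits; then reverse → stick.

stick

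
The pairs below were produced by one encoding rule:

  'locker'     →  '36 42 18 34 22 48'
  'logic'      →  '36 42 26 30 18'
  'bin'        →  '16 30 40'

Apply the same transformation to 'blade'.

l(#12)→36 and o(#15)→42: differences scale by 2, so n = 2·pos + 12. The formula is n = 2×(alphabet index, a=1) + 12.
For blade: b=2→16, l=12→36, a=1→14, d=4→20, e=5→22.

16 36 14 20 22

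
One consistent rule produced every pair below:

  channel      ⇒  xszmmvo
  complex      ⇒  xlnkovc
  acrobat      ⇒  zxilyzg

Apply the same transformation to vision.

Each pair mirrors across the alphabet (c↔x, h↔s, a↔z): positions sum to 25. Letters are reflected about the middle of the alphabet (position → 25−position): Atbash.
On vision: v↔e, i↔r, s↔h, i↔r, o↔l, n↔m.

erhrlm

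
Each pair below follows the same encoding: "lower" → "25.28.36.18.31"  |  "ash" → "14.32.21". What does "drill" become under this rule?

The number is (letter's place in the alphabet, a=1) + 13.
On drill: d=4→17, r=18→31, i=9→22, l=12→25, l=12→25.

17.31.22.25.25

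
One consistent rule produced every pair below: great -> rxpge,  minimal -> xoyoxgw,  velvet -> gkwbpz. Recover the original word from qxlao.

fraud

The shifts repeat in a cycle of length 2: positions 0,1,… shift by +11, +6, then the pattern repeats.
Reversing it on qxlao: q−11=f, x−6=r, l−11=a, a−6=u, o−11=d.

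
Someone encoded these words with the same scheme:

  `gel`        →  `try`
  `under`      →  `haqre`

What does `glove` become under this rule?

It's a constant shift of +13 (ROT13).
For glove: g+13=t, l+13=y, o+13=b, v+13=i, e+13=r.

tybir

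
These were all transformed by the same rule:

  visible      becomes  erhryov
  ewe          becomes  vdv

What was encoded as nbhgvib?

mystery

This is the alphabet-reversal cipher (Atbash): a becomes z, b becomes y, etc.
Reversing it on nbhgvib: n↔m, b↔y, h↔s, g↔t, v↔e, i↔r, b↔y.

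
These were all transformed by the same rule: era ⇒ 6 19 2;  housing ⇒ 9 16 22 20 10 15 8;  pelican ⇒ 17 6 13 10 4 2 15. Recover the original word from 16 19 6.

e is letter #5 and maps to 6: an offset of 1. The number is (letter's place in the alphabet, a=1) + 1.
Reversing it on 16 19 6: 16→(16−1)÷1=15=o, 19→(19−1)÷1=18=r, 6→(6−1)÷1=5=e.

ore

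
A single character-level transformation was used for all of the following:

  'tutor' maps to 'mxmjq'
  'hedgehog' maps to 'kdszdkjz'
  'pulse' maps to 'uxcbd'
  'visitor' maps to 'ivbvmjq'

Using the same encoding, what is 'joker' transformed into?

This is an affine cipher: with a=0,…,z=25, each position x becomes (11x+11) mod 26.
On joker: j(9)→11·9+11≡6=g; o(14)→11·14+11≡9=j; k(10)→11·10+11≡17=r; e(4)→11·4+11≡3=d; r(17)→11·17+11≡16=q (all mod 26).

gjrdq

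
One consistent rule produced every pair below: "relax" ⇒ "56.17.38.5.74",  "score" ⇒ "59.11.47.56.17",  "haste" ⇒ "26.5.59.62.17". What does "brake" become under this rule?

r(#18)→56 and e(#5)→17: differences scale by 3, so n = 3·pos + 2. With a=1..z=26, the number is 3·pos + 2.
Applying it to brake: b=2→8, r=18→56, a=1→5, k=11→35, e=5→17.

8.56.5.35.17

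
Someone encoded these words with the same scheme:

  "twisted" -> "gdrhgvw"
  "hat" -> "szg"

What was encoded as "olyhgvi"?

Each pair mirrors across the alphabet (t↔g, w↔d, i↔r): positions sum to 25. This is the alphabet-reversal cipher (Atbash): a becomes z, b becomes y, etc.
Undoing it on olyhgvi: o↔l, l↔o, y↔b, h↔s, g↔t, v↔e, i↔r.

lobster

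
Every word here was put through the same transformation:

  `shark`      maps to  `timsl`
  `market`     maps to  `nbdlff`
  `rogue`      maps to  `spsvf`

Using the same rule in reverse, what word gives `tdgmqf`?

sculpt

A repeating key of period 3 is used — shifts +1, +1, +12 over and over.
Reversing it on tdgmqf: t−1=s, d−1=c, g−12=u, m−1=l, q−1=p, f−12=t.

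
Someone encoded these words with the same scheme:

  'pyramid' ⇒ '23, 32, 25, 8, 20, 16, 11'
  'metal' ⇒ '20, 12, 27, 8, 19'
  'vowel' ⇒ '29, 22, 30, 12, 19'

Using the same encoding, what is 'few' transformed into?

13, 12, 30

The number is (letter's place in the alphabet, a=1) + 7.
Applying it to few: f=6→13, e=5→12, w=23→30.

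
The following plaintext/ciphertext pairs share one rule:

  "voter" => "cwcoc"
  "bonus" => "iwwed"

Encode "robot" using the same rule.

ywkye

The shift increases by 1 at each position, starting from +7: 7, 8, 9, ….
Applying it to robot: r+7=y, o+8=w, b+9=k, o+10=y, t+11=e.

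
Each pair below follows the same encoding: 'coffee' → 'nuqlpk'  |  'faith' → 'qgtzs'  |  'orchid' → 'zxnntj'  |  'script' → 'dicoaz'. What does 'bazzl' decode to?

quota

Shifts by position in coffee: pos 0: c→n (+11), pos 1: o→u (+6), pos 2: f→q (+11), pos 3: f→l (+6) — repeating every 2. A repeating key of period 2 is used — shifts +11, +6 over and over.
Reversing it on bazzl: b−11=q, a−6=u, z−11=o, z−6=t, l−11=a.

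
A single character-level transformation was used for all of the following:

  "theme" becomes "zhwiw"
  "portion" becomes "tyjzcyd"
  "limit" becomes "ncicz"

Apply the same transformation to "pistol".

tcezyn

t(19)→z(25) and h(7)→h(7) fit y≡21x+16 (mod 26); the inverse of 21 mod 26 is 5. Treating letters as 0–25, the rule is x ↦ 21x + 16 (mod 26).
For pistol: p(15)→21·15+16≡19=t; i(8)→21·8+16≡2=c; s(18)→21·18+16≡4=e; t(19)→21·19+16≡25=z; o(14)→21·14+16≡24=y; l(11)→21·11+16≡13=n (all mod 26).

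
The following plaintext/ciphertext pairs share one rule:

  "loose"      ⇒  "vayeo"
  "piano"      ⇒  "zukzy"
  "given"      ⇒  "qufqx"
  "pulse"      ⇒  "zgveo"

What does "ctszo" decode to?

Shifts by position in loose: pos 0: l→v (+10), pos 1: o→a (+12), pos 2: o→y (+10), pos 3: s→e (+12) — repeating every 2. A repeating key of period 2 is used — shifts +10, +12 over and over.
Undoing it on ctszo: c−10=s, t−12=h, s−10=i, z−12=n, o−10=e.

shine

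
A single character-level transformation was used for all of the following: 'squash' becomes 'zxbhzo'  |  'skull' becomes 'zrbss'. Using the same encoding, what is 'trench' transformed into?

aylujo

Compare letters: s→z is +7, q→x is +7, u→b is +7 — a constant shift. Each letter is shifted forward by 7 in the alphabet (a Caesar shift of +7).
Applying it to trench: t+7=a, r+7=y, e+7=l, n+7=u, c+7=j, h+7=o.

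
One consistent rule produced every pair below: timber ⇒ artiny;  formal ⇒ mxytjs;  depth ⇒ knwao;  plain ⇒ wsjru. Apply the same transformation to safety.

The shift depends on letter class: consonant t→a is +7, but vowel i→r is +9. Vowels shift forward by 9 and consonants shift forward by 7.
On safety: s(cons)+7=z, a(vowel)+9=j, f(cons)+7=m, e(vowel)+9=n, t(cons)+7=a, y(cons)+7=f.

zjmnaf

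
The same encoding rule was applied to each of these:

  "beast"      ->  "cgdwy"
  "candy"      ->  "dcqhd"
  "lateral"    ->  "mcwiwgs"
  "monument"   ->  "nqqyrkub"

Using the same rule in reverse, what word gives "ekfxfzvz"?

Letter i (0-indexed) is shifted by i+1, so successive shifts are 1, 2, 3, ….
Reversing it on ekfxfzvz: e−1=d, k−2=i, f−3=c, x−4=t, f−5=a, z−6=t, v−7=o, z−8=r.

dictator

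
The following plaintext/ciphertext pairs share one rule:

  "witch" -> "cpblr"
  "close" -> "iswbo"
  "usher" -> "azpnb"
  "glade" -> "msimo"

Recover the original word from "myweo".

grove

In witch: w→c is +6, i→p is +7, t→b is +8, c→l is +9 — the shift increases by 1 each position. The shift increases by 1 at each position, starting from +6: 6, 7, 8, ….
Undoing it on myweo: m−6=g, y−7=r, w−8=o, e−9=v, o−10=e.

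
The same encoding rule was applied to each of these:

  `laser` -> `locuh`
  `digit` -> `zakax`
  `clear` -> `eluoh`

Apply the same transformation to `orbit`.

whjax

Treating letters as 0–25, the rule is x ↦ 21x + 14 (mod 26).
Applying it to orbit: o(14)→21·14+14≡22=w; r(17)→21·17+14≡7=h; b(1)→21·1+14≡9=j; i(8)→21·8+14≡0=a; t(19)→21·19+14≡23=x (all mod 26).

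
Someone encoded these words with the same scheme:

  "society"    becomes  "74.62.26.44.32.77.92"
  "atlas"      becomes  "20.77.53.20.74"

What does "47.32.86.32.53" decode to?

jewel

s(#19)→74 and o(#15)→62: differences scale by 3, so n = 3·pos + 17. With a=1..z=26, the number is 3·pos + 17.
Decoding 47.32.86.32.53: 47→(47−17)÷3=10=j, 32→(32−17)÷3=5=e, 86→(86−17)÷3=23=w, 32→(32−17)÷3=5=e, 53→(53−17)÷3=12=l.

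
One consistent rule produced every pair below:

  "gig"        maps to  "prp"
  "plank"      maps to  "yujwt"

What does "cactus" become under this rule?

Compare letters: g→p is +9, i→r is +9, g→p is +9 — a constant shift. It's a constant shift of +9 (ROT9).
Applying it to cactus: c+9=l, a+9=j, c+9=l, t+9=c, u+9=d, s+9=b.

ljlcdb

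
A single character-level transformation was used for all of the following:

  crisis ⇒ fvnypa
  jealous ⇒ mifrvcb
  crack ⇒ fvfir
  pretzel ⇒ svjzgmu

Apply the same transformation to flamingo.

ipfspvpy

In crisis: c→f is +3, r→v is +4, i→n is +5, s→y is +6 — the shift increases by 1 each position. Each letter shifts forward by (position + 3), i.e. 3, 4, 5, … — the shift grows by one for each successive letter.
Applying it to flamingo: f+3=i, l+4=p, a+5=f, m+6=s, i+7=p, n+8=v, g+9=p, o+10=y.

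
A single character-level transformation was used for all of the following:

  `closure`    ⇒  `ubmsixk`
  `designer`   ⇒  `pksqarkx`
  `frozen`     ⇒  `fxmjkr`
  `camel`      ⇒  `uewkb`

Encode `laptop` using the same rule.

behnmh

c(2)→u(20) and l(11)→b(1) fit y≡21x+4 (mod 26); the inverse of 21 mod 26 is 5. This is an affine cipher: with a=0,…,z=25, each position x becomes (21x+4) mod 26.
For laptop: l(11)→21·11+4≡1=b; a(0)→21·0+4≡4=e; p(15)→21·15+4≡7=h; t(19)→21·19+4≡13=n; o(14)→21·14+4≡12=m; p(15)→21·15+4≡7=h (all mod 26).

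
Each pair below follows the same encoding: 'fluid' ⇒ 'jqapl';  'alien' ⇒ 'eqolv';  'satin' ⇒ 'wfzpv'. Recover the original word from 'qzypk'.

music

The shift increases by 1 at each position, starting from +4: 4, 5, 6, ….
Reversing it on qzypk: q−4=m, z−5=u, y−6=s, p−7=i, k−8=c.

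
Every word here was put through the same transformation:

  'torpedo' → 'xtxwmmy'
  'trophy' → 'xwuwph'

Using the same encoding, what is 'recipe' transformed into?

vjipxn

In torpedo: t→x is +4, o→t is +5, r→x is +6, p→w is +7 — the shift increases by 1 each position. Letter i (0-indexed) is shifted by i+4, so successive shifts are 4, 5, 6, ….
On recipe: r+4=v, e+5=j, c+6=i, i+7=p, p+8=x, e+9=n.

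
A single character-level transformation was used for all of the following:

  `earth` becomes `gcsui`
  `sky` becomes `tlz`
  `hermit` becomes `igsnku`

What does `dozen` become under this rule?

The shift depends on letter class: consonant r→s is +1, but vowel e→g is +2. Vowels shift forward by 2 and consonants shift forward by 1.
On dozen: d(cons)+1=e, o(vowel)+2=q, z(cons)+1=a, e(vowel)+2=g, n(cons)+1=o.

eqago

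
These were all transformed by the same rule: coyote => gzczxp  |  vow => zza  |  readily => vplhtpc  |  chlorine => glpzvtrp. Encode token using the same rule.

The shift depends on letter class: consonant c→g is +4, but vowel o→z is +11. Vowels shift forward by 11 and consonants shift forward by 4.
For token: t(cons)+4=x, o(vowel)+11=z, k(cons)+4=o, e(vowel)+11=p, n(cons)+4=r.

xzopr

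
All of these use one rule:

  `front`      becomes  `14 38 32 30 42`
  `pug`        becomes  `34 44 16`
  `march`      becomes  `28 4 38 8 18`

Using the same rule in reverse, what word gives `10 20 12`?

f(#6)→14 and r(#18)→38: differences scale by 2, so n = 2·pos + 2. The formula is n = 2×(alphabet index, a=1) + 2.
Undoing it on 10 20 12: 10→(10−2)÷2=4=d, 20→(20−2)÷2=9=i, 12→(12−2)÷2=5=e.

die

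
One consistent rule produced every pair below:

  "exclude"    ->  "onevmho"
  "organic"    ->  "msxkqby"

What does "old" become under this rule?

nvy

The output letters match the input read backwards, each shifted +10: exclude reversed is edulcxe. The word is reversed, then every letter is shifted forward by 10.
Applying it to old: reverse → dlo; then shift: d+10=n, l+10=v, o+10=y.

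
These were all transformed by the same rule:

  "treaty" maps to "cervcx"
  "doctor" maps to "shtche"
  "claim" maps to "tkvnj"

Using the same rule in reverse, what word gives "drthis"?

second

t(19)→c(2) and r(17)→e(4) fit y≡25x+21 (mod 26); the inverse of 25 mod 26 is 25. Treating letters as 0–25, the rule is x ↦ 25x + 21 (mod 26).
Undoing it on drthis: d(3)→25·(3−21)≡18=s; r(17)→25·(17−21)≡4=e; t(19)→25·(19−21)≡2=c; h(7)→25·(7−21)≡14=o; i(8)→25·(8−21)≡13=n; s(18)→25·(18−21)≡3=d (all mod 26).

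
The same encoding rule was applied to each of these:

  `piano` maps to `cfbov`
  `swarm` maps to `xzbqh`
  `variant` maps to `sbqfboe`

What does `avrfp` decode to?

p(15)→c(2) and i(8)→f(5) fit y≡7x+1 (mod 26); the inverse of 7 mod 26 is 15. This is an affine cipher: with a=0,…,z=25, each position x becomes (7x+1) mod 26.
Undoing it on avrfp: a(0)→15·(0−1)≡11=l; v(21)→15·(21−1)≡14=o; r(17)→15·(17−1)≡6=g; f(5)→15·(5−1)≡8=i; p(15)→15·(15−1)≡2=c (all mod 26).

logic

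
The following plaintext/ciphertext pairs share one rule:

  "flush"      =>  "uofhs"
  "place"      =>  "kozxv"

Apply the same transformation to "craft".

Letters are reflected about the middle of the alphabet (position → 25−position): Atbash.
For craft: c↔x, r↔i, a↔z, f↔u, t↔g.

xizug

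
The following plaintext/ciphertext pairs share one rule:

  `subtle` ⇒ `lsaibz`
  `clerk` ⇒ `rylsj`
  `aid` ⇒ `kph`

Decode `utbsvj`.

column

The output letters match the input read backwards, each shifted +7: subtle reversed is eltbus. The word is reversed, then every letter is shifted forward by 7.
Decoding utbsvj: shift back: u−7=n, t−7=m, b−7=u, s−7=l, v−7=o, j−7=c → nmuloc; then reverse → column.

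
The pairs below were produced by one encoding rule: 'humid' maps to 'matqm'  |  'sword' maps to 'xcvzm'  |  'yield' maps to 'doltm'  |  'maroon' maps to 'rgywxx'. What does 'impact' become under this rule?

Each letter shifts forward by (position + 5), i.e. 5, 6, 7, … — the shift grows by one for each successive letter.
On impact: i+5=n, m+6=s, p+7=w, a+8=i, c+9=l, t+10=d.

nswild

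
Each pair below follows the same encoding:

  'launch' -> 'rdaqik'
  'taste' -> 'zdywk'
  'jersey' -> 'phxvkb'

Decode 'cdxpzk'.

Shifts by position in launch: pos 0: l→r (+6), pos 1: a→d (+3), pos 2: u→a (+6), pos 3: n→q (+3) — repeating every 2. A repeating key of period 2 is used — shifts +6, +3 over and over.
Reversing it on cdxpzk: c−6=w, d−3=a, x−6=r, p−3=m, z−6=t, k−3=h.

warmth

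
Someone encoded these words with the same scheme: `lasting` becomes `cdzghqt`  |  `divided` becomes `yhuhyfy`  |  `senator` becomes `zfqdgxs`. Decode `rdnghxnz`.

cautious

l(11)→c(2) and a(0)→d(3) fit y≡7x+3 (mod 26); the inverse of 7 mod 26 is 15. Each letter's alphabet position (a=0..z=25) is mapped through 7·x+3 mod 26 — an affine cipher.
Reversing it on rdnghxnz: r(17)→15·(17−3)≡2=c; d(3)→15·(3−3)≡0=a; n(13)→15·(13−3)≡20=u; g(6)→15·(6−3)≡19=t; h(7)→15·(7−3)≡8=i; x(23)→15·(23−3)≡14=o; n(13)→15·(13−3)≡20=u; z(25)→15·(25−3)≡18=s (all mod 26).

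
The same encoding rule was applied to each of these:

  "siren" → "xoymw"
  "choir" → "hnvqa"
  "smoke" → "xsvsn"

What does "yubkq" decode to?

touch

In siren: s→x is +5, i→o is +6, r→y is +7, e→m is +8 — the shift increases by 1 each position. Letter i (0-indexed) is shifted by i+5, so successive shifts are 5, 6, 7, ….
Undoing it on yubkq: y−5=t, u−6=o, b−7=u, k−8=c, q−9=h.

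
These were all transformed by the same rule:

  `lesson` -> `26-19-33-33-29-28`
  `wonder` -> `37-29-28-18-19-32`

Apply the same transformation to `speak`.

33-30-19-15-25

l is letter #12 and maps to 26: an offset of 14. Each letter is replaced by its alphabet position (a=1..z=26) + 14.
Applying it to speak: s=19→33, p=16→30, e=5→19, a=1→15, k=11→25.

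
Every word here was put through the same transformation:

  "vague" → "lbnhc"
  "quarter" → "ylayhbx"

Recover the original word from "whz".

The word is reversed, then every letter is shifted forward by 7.
Decoding whz: shift back: w−7=p, h−7=a, z−7=s → pas; then reverse → sap.

sap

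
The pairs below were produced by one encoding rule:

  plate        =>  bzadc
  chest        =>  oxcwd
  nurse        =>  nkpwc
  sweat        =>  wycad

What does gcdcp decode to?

meter

p(15)→b(1) and l(11)→z(25) fit y≡7x+0 (mod 26); the inverse of 7 mod 26 is 15. This is an affine cipher: with a=0,…,z=25, each position x becomes (7x+0) mod 26.
Decoding gcdcp: g(6)→15·(6−0)≡12=m; c(2)→15·(2−0)≡4=e; d(3)→15·(3−0)≡19=t; c(2)→15·(2−0)≡4=e; p(15)→15·(15−0)≡17=r (all mod 26).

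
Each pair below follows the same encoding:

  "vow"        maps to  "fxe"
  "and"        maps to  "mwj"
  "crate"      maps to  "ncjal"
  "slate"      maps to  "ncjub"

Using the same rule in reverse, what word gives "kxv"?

The output letters match the input read backwards, each shifted +9: vow reversed is wov. Read the word backwards and shift each letter +9.
Reversing it on kxv: shift back: k−9=b, x−9=o, v−9=m → bom; then reverse → mob.

mob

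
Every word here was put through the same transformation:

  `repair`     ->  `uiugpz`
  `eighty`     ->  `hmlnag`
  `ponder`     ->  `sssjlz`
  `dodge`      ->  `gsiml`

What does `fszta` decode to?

The shift increases by 1 at each position, starting from +3: 3, 4, 5, ….
Decoding fszta: f−3=c, s−4=o, z−5=u, t−6=n, a−7=t.

count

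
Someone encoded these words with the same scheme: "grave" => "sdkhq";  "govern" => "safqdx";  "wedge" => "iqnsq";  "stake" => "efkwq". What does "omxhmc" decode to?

canvas

Shifts by position in grave: pos 0: g→s (+12), pos 1: r→d (+12), pos 2: a→k (+10), pos 3: v→h (+12), pos 4: e→q (+12) — repeating every 3. It's a Vigenère-style cipher with numeric key [12,12,10]: position i shifts by key[i mod 3].
Undoing it on omxhmc: o−12=c, m−12=a, x−10=n, h−12=v, m−12=a, c−10=s.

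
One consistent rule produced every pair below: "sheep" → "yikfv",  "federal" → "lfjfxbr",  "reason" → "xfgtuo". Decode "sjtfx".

miner

Shifts by position in sheep: pos 0: s→y (+6), pos 1: h→i (+1), pos 2: e→k (+6), pos 3: e→f (+1) — repeating every 2. It's a Vigenère-style cipher with numeric key [6,1]: position i shifts by key[i mod 2].
Undoing it on sjtfx: s−6=m, j−1=i, t−6=n, f−1=e, x−6=r.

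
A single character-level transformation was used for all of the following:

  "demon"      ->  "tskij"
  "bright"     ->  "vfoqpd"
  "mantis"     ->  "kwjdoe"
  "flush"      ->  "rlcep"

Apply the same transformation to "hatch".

pwdup

d(3)→t(19) and e(4)→s(18) fit y≡25x+22 (mod 26); the inverse of 25 mod 26 is 25. Treating letters as 0–25, the rule is x ↦ 25x + 22 (mod 26).
Applying it to hatch: h(7)→25·7+22≡15=p; a(0)→25·0+22≡22=w; t(19)→25·19+22≡3=d; c(2)→25·2+22≡20=u; h(7)→25·7+22≡15=p (all mod 26).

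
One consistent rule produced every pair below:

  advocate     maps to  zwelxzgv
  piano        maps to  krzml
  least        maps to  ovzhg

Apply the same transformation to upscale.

fkhxzov

Each pair mirrors across the alphabet (a↔z, d↔w, v↔e): positions sum to 25. Letters are reflected about the middle of the alphabet (position → 25−position): Atbash.
On upscale: u↔f, p↔k, s↔h, c↔x, a↔z, l↔o, e↔v.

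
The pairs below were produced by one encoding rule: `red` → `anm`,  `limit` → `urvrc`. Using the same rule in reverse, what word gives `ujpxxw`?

lagoon

Compare letters: r→a is +9, e→n is +9, d→m is +9 — a constant shift. Every letter moves 9 places later in the alphabet, wrapping around z→a.
Decoding ujpxxw: u−9=l, j−9=a, p−9=g, x−9=o, x−9=o, w−9=n.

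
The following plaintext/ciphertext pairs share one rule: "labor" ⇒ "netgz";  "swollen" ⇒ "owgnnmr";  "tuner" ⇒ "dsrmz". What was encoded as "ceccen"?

mammal

l(11)→n(13) and a(0)→e(4) fit y≡15x+4 (mod 26); the inverse of 15 mod 26 is 7. Each letter's alphabet position (a=0..z=25) is mapped through 15·x+4 mod 26 — an affine cipher.
Decoding ceccen: c(2)→7·(2−4)≡12=m; e(4)→7·(4−4)≡0=a; c(2)→7·(2−4)≡12=m; c(2)→7·(2−4)≡12=m; e(4)→7·(4−4)≡0=a; n(13)→7·(13−4)≡11=l (all mod 26).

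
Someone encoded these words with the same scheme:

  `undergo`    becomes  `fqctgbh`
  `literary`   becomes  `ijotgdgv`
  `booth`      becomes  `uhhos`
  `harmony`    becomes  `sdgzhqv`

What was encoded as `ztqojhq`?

mention

u(20)→f(5) and n(13)→q(16) fit y≡17x+3 (mod 26); the inverse of 17 mod 26 is 23. This is an affine cipher: with a=0,…,z=25, each position x becomes (17x+3) mod 26.
Undoing it on ztqojhq: z(25)→23·(25−3)≡12=m; t(19)→23·(19−3)≡4=e; q(16)→23·(16−3)≡13=n; o(14)→23·(14−3)≡19=t; j(9)→23·(9−3)≡8=i; h(7)→23·(7−3)≡14=o; q(16)→23·(16−3)≡13=n (all mod 26).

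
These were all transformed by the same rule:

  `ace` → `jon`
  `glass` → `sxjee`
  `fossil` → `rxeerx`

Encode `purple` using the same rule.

The shift depends on letter class: consonant c→o is +12, but vowel a→j is +9. Vowels shift forward by 9 and consonants shift forward by 12.
For purple: p(cons)+12=b, u(vowel)+9=d, r(cons)+12=d, p(cons)+12=b, l(cons)+12=x, e(vowel)+9=n.

bddbxn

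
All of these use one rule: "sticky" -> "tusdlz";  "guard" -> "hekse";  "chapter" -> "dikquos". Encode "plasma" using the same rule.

Two shifts are in play — +10 for a/e/i/o/u, +1 for every other letter.
For plasma: p(cons)+1=q, l(cons)+1=m, a(vowel)+10=k, s(cons)+1=t, m(cons)+1=n, a(vowel)+10=k.

qmktnk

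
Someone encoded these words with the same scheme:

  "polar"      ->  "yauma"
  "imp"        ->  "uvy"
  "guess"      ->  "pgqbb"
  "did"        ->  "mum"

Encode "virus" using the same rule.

euagb

The shift depends on letter class: consonant p→y is +9, but vowel o→a is +12. Two shifts are in play — +12 for a/e/i/o/u, +9 for every other letter.
Applying it to virus: v(cons)+9=e, i(vowel)+12=u, r(cons)+9=a, u(vowel)+12=g, s(cons)+9=b.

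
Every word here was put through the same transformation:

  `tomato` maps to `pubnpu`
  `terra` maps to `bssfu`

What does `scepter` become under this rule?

Read the word backwards and shift each letter +1.
On scepter: reverse → retpecs; then shift: r+1=s, e+1=f, t+1=u, p+1=q, e+1=f, c+1=d, s+1=t.

sfuqfdt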